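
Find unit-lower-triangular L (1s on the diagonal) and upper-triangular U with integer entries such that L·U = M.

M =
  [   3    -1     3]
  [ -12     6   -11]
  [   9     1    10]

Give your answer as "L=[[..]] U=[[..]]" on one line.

L=[[1,0,0],[-4,1,0],[3,2,1]] U=[[3,-1,3],[0,2,1],[0,0,-1]]

  row1 -= -4·row0 → [0,2,1]
  row2 -= 3·row0 → [0,4,1]
  row2 -= 2·row1 → [0,0,-1]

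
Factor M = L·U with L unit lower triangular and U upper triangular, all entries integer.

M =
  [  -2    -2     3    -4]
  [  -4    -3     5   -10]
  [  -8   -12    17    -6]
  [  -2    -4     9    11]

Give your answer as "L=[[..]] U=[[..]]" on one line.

  row1 -= 2·row0 → [0,1,-1,-2]
  row2 -= 4·row0 → [0,-4,5,10]
  row3 -= 1·row0 → [0,-2,6,15]
  row2 -= -4·row1 → [0,0,1,2]
  row3 -= -2·row1 → [0,0,4,11]
  row3 -= 4·row2 → [0,0,0,3]

L=[[1,0,0,0],[2,1,0,0],[4,-4,1,0],[1,-2,4,1]] U=[[-2,-2,3,-4],[0,1,-1,-2],[0,0,1,2],[0,0,0,3]]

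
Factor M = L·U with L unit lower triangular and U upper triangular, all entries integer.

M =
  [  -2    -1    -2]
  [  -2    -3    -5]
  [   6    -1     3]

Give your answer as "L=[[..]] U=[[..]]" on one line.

  row1 -= 1·row0 → [0,-2,-3]
  row2 -= -3·row0 → [0,-4,-3]
  row2 -= 2·row1 → [0,0,3]

L=[[1,0,0],[1,1,0],[-3,2,1]] U=[[-2,-1,-2],[0,-2,-3],[0,0,3]]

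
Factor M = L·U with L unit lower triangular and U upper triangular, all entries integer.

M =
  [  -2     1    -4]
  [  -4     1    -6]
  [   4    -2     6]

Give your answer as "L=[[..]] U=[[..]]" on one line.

L=[[1,0,0],[2,1,0],[-2,0,1]] U=[[-2,1,-4],[0,-1,2],[0,0,-2]]

  r1 -= 2·r0 → [0,-1,2]
  r2 -= -2·r0 → [0,0,-2]
  r2 -= 0·r1 → [0,0,-2]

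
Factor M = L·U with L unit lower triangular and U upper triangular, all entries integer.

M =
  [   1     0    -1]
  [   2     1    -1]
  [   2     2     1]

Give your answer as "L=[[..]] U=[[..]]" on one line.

  r1 -= 2·r0 → [0,1,1]
  r2 -= 2·r0 → [0,2,3]
  r2 -= 2·r1 → [0,0,1]

L=[[1,0,0],[2,1,0],[2,2,1]] U=[[1,0,-1],[0,1,1],[0,0,1]]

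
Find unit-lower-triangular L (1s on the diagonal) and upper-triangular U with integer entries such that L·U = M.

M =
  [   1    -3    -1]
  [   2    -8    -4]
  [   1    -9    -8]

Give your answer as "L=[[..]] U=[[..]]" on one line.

L=[[1,0,0],[2,1,0],[1,3,1]] U=[[1,-3,-1],[0,-2,-2],[0,0,-1]]

  R1 -= 2·R0 → [0,-2,-2]
  R2 -= 1·R0 → [0,-6,-7]
  R2 -= 3·R1 → [0,0,-1]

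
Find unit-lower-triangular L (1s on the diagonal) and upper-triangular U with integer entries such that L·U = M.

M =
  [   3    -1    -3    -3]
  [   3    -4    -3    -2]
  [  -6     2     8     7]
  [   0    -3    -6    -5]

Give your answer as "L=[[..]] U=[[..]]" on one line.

L=[[1,0,0,0],[1,1,0,0],[-2,0,1,0],[0,1,-3,1]] U=[[3,-1,-3,-3],[0,-3,0,1],[0,0,2,1],[0,0,0,-3]]

  row1 -= 1·row0 → [0,-3,0,1]
  row2 -= -2·row0 → [0,0,2,1]
  row3 -= 0·row0 → [0,-3,-6,-5]
  row2 -= 0·row1 → [0,0,2,1]
  row3 -= 1·row1 → [0,0,-6,-6]
  row3 -= -3·row2 → [0,0,0,-3]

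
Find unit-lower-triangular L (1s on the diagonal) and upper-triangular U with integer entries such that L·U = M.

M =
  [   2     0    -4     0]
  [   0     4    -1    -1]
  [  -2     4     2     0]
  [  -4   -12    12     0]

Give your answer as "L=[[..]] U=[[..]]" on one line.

L=[[1,0,0,0],[0,1,0,0],[-1,1,1,0],[-2,-3,-1,1]] U=[[2,0,-4,0],[0,4,-1,-1],[0,0,-1,1],[0,0,0,-2]]

  R1 -= 0·R0 → [0,4,-1,-1]
  R2 -= -1·R0 → [0,4,-2,0]
  R3 -= -2·R0 → [0,-12,4,0]
  R2 -= 1·R1 → [0,0,-1,1]
  R3 -= -3·R1 → [0,0,1,-3]
  R3 -= -1·R2 → [0,0,0,-2]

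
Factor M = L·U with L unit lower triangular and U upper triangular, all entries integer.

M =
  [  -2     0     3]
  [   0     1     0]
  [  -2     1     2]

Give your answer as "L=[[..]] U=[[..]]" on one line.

  row1 -= 0·row0 → [0,1,0]
  row2 -= 1·row0 → [0,1,-1]
  row2 -= 1·row1 → [0,0,-1]

L=[[1,0,0],[0,1,0],[1,1,1]] U=[[-2,0,3],[0,1,0],[0,0,-1]]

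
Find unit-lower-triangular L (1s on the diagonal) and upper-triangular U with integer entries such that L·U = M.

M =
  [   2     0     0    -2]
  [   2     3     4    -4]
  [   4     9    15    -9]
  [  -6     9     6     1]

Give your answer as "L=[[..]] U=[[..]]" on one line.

  r1 -= 1·r0 → [0,3,4,-2]
  r2 -= 2·r0 → [0,9,15,-5]
  r3 -= -3·r0 → [0,9,6,-5]
  r2 -= 3·r1 → [0,0,3,1]
  r3 -= 3·r1 → [0,0,-6,1]
  r3 -= -2·r2 → [0,0,0,3]

L=[[1,0,0,0],[1,1,0,0],[2,3,1,0],[-3,3,-2,1]] U=[[2,0,0,-2],[0,3,4,-2],[0,0,3,1],[0,0,0,3]]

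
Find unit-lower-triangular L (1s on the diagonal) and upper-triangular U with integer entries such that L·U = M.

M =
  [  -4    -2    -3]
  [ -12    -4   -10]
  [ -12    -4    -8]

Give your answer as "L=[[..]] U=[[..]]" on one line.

L=[[1,0,0],[3,1,0],[3,1,1]] U=[[-4,-2,-3],[0,2,-1],[0,0,2]]

  r1 -= 3·r0 → [0,2,-1]
  r2 -= 3·r0 → [0,2,1]
  r2 -= 1·r1 → [0,0,2]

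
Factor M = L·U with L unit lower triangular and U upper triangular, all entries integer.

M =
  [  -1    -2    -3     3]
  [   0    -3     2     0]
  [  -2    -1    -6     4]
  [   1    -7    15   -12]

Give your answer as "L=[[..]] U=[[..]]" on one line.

L=[[1,0,0,0],[0,1,0,0],[2,-1,1,0],[-1,3,3,1]] U=[[-1,-2,-3,3],[0,-3,2,0],[0,0,2,-2],[0,0,0,-3]]

  R1 -= 0·R0 → [0,-3,2,0]
  R2 -= 2·R0 → [0,3,0,-2]
  R3 -= -1·R0 → [0,-9,12,-9]
  R2 -= -1·R1 → [0,0,2,-2]
  R3 -= 3·R1 → [0,0,6,-9]
  R3 -= 3·R2 → [0,0,0,-3]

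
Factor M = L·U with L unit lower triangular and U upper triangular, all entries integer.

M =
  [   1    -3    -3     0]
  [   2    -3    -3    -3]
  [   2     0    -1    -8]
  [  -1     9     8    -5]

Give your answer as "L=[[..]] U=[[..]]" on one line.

  R1 -= 2·R0 → [0,3,3,-3]
  R2 -= 2·R0 → [0,6,5,-8]
  R3 -= -1·R0 → [0,6,5,-5]
  R2 -= 2·R1 → [0,0,-1,-2]
  R3 -= 2·R1 → [0,0,-1,1]
  R3 -= 1·R2 → [0,0,0,3]

L=[[1,0,0,0],[2,1,0,0],[2,2,1,0],[-1,2,1,1]] U=[[1,-3,-3,0],[0,3,3,-3],[0,0,-1,-2],[0,0,0,3]]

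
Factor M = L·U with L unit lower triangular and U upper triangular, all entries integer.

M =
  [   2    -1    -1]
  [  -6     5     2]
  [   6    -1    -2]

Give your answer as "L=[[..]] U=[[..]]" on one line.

  R1 -= -3·R0 → [0,2,-1]
  R2 -= 3·R0 → [0,2,1]
  R2 -= 1·R1 → [0,0,2]

L=[[1,0,0],[-3,1,0],[3,1,1]] U=[[2,-1,-1],[0,2,-1],[0,0,2]]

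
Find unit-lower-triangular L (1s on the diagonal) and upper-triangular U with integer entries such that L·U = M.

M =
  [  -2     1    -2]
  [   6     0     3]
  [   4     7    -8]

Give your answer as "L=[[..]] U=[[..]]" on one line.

L=[[1,0,0],[-3,1,0],[-2,3,1]] U=[[-2,1,-2],[0,3,-3],[0,0,-3]]

  R1 -= -3·R0 → [0,3,-3]
  R2 -= -2·R0 → [0,9,-12]
  R2 -= 3·R1 → [0,0,-3]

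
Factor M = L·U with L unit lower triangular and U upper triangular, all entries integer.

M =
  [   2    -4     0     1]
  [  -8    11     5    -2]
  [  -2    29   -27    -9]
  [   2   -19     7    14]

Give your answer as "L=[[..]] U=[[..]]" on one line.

  row1 -= -4·row0 → [0,-5,5,2]
  row2 -= -1·row0 → [0,25,-27,-8]
  row3 -= 1·row0 → [0,-15,7,13]
  row2 -= -5·row1 → [0,0,-2,2]
  row3 -= 3·row1 → [0,0,-8,7]
  row3 -= 4·row2 → [0,0,0,-1]

L=[[1,0,0,0],[-4,1,0,0],[-1,-5,1,0],[1,3,4,1]] U=[[2,-4,0,1],[0,-5,5,2],[0,0,-2,2],[0,0,0,-1]]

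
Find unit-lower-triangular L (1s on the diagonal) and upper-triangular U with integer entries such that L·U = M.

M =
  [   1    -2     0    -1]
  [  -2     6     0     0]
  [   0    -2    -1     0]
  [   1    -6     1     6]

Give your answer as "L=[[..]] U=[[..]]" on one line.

L=[[1,0,0,0],[-2,1,0,0],[0,-1,1,0],[1,-2,-1,1]] U=[[1,-2,0,-1],[0,2,0,-2],[0,0,-1,-2],[0,0,0,1]]

  R1 -= -2·R0 → [0,2,0,-2]
  R2 -= 0·R0 → [0,-2,-1,0]
  R3 -= 1·R0 → [0,-4,1,7]
  R2 -= -1·R1 → [0,0,-1,-2]
  R3 -= -2·R1 → [0,0,1,3]
  R3 -= -1·R2 → [0,0,0,1]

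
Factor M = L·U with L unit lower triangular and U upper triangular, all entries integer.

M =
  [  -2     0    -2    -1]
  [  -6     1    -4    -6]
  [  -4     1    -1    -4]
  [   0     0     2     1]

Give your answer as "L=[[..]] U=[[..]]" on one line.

  row1 -= 3·row0 → [0,1,2,-3]
  row2 -= 2·row0 → [0,1,3,-2]
  row3 -= 0·row0 → [0,0,2,1]
  row2 -= 1·row1 → [0,0,1,1]
  row3 -= 0·row1 → [0,0,2,1]
  row3 -= 2·row2 → [0,0,0,-1]

L=[[1,0,0,0],[3,1,0,0],[2,1,1,0],[0,0,2,1]] U=[[-2,0,-2,-1],[0,1,2,-3],[0,0,1,1],[0,0,0,-1]]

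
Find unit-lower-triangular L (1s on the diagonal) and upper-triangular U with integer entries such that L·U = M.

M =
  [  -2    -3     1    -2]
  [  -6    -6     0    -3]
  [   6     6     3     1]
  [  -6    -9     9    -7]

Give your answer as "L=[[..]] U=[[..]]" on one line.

L=[[1,0,0,0],[3,1,0,0],[-3,-1,1,0],[3,0,2,1]] U=[[-2,-3,1,-2],[0,3,-3,3],[0,0,3,-2],[0,0,0,3]]

  R1 -= 3·R0 → [0,3,-3,3]
  R2 -= -3·R0 → [0,-3,6,-5]
  R3 -= 3·R0 → [0,0,6,-1]
  R2 -= -1·R1 → [0,0,3,-2]
  R3 -= 0·R1 → [0,0,6,-1]
  R3 -= 2·R2 → [0,0,0,3]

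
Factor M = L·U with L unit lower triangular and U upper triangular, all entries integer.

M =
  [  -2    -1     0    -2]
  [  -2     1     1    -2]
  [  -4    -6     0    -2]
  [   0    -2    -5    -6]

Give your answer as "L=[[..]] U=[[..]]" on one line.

  row1 -= 1·row0 → [0,2,1,0]
  row2 -= 2·row0 → [0,-4,0,2]
  row3 -= 0·row0 → [0,-2,-5,-6]
  row2 -= -2·row1 → [0,0,2,2]
  row3 -= -1·row1 → [0,0,-4,-6]
  row3 -= -2·row2 → [0,0,0,-2]

L=[[1,0,0,0],[1,1,0,0],[2,-2,1,0],[0,-1,-2,1]] U=[[-2,-1,0,-2],[0,2,1,0],[0,0,2,2],[0,0,0,-2]]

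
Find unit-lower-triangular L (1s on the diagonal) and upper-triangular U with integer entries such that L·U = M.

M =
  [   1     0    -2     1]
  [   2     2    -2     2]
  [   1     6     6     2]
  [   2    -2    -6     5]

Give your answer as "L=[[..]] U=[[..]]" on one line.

  R1 -= 2·R0 → [0,2,2,0]
  R2 -= 1·R0 → [0,6,8,1]
  R3 -= 2·R0 → [0,-2,-2,3]
  R2 -= 3·R1 → [0,0,2,1]
  R3 -= -1·R1 → [0,0,0,3]
  R3 -= 0·R2 → [0,0,0,3]

L=[[1,0,0,0],[2,1,0,0],[1,3,1,0],[2,-1,0,1]] U=[[1,0,-2,1],[0,2,2,0],[0,0,2,1],[0,0,0,3]]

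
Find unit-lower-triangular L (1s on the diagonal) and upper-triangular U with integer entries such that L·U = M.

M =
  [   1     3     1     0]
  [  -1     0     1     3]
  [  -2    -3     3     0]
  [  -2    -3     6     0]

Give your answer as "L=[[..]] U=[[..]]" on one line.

L=[[1,0,0,0],[-1,1,0,0],[-2,1,1,0],[-2,1,2,1]] U=[[1,3,1,0],[0,3,2,3],[0,0,3,-3],[0,0,0,3]]

  row1 -= -1·row0 → [0,3,2,3]
  row2 -= -2·row0 → [0,3,5,0]
  row3 -= -2·row0 → [0,3,8,0]
  row2 -= 1·row1 → [0,0,3,-3]
  row3 -= 1·row1 → [0,0,6,-3]
  row3 -= 2·row2 → [0,0,0,3]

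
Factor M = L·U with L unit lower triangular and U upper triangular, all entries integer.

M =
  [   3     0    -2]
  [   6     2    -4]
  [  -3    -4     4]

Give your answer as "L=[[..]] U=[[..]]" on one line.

L=[[1,0,0],[2,1,0],[-1,-2,1]] U=[[3,0,-2],[0,2,0],[0,0,2]]

  r1 -= 2·r0 → [0,2,0]
  r2 -= -1·r0 → [0,-4,2]
  r2 -= -2·r1 → [0,0,2]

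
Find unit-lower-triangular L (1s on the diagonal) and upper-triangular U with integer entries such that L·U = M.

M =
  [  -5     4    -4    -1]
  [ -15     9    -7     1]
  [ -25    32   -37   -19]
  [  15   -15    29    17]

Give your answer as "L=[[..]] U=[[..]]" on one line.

  row1 -= 3·row0 → [0,-3,5,4]
  row2 -= 5·row0 → [0,12,-17,-14]
  row3 -= -3·row0 → [0,-3,17,14]
  row2 -= -4·row1 → [0,0,3,2]
  row3 -= 1·row1 → [0,0,12,10]
  row3 -= 4·row2 → [0,0,0,2]

L=[[1,0,0,0],[3,1,0,0],[5,-4,1,0],[-3,1,4,1]] U=[[-5,4,-4,-1],[0,-3,5,4],[0,0,3,2],[0,0,0,2]]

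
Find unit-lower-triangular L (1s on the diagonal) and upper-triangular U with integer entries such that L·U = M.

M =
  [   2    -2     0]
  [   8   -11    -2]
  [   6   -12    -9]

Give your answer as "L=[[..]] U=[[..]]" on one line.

  row1 -= 4·row0 → [0,-3,-2]
  row2 -= 3·row0 → [0,-6,-9]
  row2 -= 2·row1 → [0,0,-5]

L=[[1,0,0],[4,1,0],[3,2,1]] U=[[2,-2,0],[0,-3,-2],[0,0,-5]]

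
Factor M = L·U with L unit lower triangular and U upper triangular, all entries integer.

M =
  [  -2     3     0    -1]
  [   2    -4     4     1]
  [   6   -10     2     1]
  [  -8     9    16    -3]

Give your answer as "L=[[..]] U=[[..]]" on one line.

L=[[1,0,0,0],[-1,1,0,0],[-3,1,1,0],[4,3,-2,1]] U=[[-2,3,0,-1],[0,-1,4,0],[0,0,-2,-2],[0,0,0,-3]]

  R1 -= -1·R0 → [0,-1,4,0]
  R2 -= -3·R0 → [0,-1,2,-2]
  R3 -= 4·R0 → [0,-3,16,1]
  R2 -= 1·R1 → [0,0,-2,-2]
  R3 -= 3·R1 → [0,0,4,1]
  R3 -= -2·R2 → [0,0,0,-3]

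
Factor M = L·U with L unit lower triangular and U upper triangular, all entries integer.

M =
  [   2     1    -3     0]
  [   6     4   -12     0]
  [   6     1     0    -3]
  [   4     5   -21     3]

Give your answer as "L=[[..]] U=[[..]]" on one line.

  R1 -= 3·R0 → [0,1,-3,0]
  R2 -= 3·R0 → [0,-2,9,-3]
  R3 -= 2·R0 → [0,3,-15,3]
  R2 -= -2·R1 → [0,0,3,-3]
  R3 -= 3·R1 → [0,0,-6,3]
  R3 -= -2·R2 → [0,0,0,-3]

L=[[1,0,0,0],[3,1,0,0],[3,-2,1,0],[2,3,-2,1]] U=[[2,1,-3,0],[0,1,-3,0],[0,0,3,-3],[0,0,0,-3]]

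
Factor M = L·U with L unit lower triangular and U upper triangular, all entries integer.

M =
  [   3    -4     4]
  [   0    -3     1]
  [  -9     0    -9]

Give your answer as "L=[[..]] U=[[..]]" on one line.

L=[[1,0,0],[0,1,0],[-3,4,1]] U=[[3,-4,4],[0,-3,1],[0,0,-1]]

  row1 -= 0·row0 → [0,-3,1]
  row2 -= -3·row0 → [0,-12,3]
  row2 -= 4·row1 → [0,0,-1]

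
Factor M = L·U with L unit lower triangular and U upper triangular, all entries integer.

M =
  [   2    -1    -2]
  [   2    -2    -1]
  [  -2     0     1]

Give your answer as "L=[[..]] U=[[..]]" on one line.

L=[[1,0,0],[1,1,0],[-1,1,1]] U=[[2,-1,-2],[0,-1,1],[0,0,-2]]

  r1 -= 1·r0 → [0,-1,1]
  r2 -= -1·r0 → [0,-1,-1]
  r2 -= 1·r1 → [0,0,-2]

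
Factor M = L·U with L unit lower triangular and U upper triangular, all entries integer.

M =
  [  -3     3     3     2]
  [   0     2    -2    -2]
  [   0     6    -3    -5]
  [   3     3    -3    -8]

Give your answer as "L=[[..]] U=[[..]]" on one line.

  row1 -= 0·row0 → [0,2,-2,-2]
  row2 -= 0·row0 → [0,6,-3,-5]
  row3 -= -1·row0 → [0,6,0,-6]
  row2 -= 3·row1 → [0,0,3,1]
  row3 -= 3·row1 → [0,0,6,0]
  row3 -= 2·row2 → [0,0,0,-2]

L=[[1,0,0,0],[0,1,0,0],[0,3,1,0],[-1,3,2,1]] U=[[-3,3,3,2],[0,2,-2,-2],[0,0,3,1],[0,0,0,-2]]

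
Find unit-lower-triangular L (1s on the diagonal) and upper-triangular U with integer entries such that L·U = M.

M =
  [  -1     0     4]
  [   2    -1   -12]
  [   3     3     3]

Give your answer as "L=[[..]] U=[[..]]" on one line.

  row1 -= -2·row0 → [0,-1,-4]
  row2 -= -3·row0 → [0,3,15]
  row2 -= -3·row1 → [0,0,3]

L=[[1,0,0],[-2,1,0],[-3,-3,1]] U=[[-1,0,4],[0,-1,-4],[0,0,3]]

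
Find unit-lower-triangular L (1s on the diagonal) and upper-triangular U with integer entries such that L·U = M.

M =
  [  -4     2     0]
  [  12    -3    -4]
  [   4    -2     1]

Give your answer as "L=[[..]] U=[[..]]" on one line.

L=[[1,0,0],[-3,1,0],[-1,0,1]] U=[[-4,2,0],[0,3,-4],[0,0,1]]

  row1 -= -3·row0 → [0,3,-4]
  row2 -= -1·row0 → [0,0,1]
  row2 -= 0·row1 → [0,0,1]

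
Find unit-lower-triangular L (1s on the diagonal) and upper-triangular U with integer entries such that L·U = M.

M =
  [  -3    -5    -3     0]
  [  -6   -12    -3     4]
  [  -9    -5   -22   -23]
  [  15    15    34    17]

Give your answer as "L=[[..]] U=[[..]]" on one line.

  row1 -= 2·row0 → [0,-2,3,4]
  row2 -= 3·row0 → [0,10,-13,-23]
  row3 -= -5·row0 → [0,-10,19,17]
  row2 -= -5·row1 → [0,0,2,-3]
  row3 -= 5·row1 → [0,0,4,-3]
  row3 -= 2·row2 → [0,0,0,3]

L=[[1,0,0,0],[2,1,0,0],[3,-5,1,0],[-5,5,2,1]] U=[[-3,-5,-3,0],[0,-2,3,4],[0,0,2,-3],[0,0,0,3]]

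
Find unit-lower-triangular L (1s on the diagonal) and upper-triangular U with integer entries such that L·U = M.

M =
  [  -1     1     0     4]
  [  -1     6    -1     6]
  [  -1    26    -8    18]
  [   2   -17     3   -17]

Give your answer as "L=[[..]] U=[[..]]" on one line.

  R1 -= 1·R0 → [0,5,-1,2]
  R2 -= 1·R0 → [0,25,-8,14]
  R3 -= -2·R0 → [0,-15,3,-9]
  R2 -= 5·R1 → [0,0,-3,4]
  R3 -= -3·R1 → [0,0,0,-3]
  R3 -= 0·R2 → [0,0,0,-3]

L=[[1,0,0,0],[1,1,0,0],[1,5,1,0],[-2,-3,0,1]] U=[[-1,1,0,4],[0,5,-1,2],[0,0,-3,4],[0,0,0,-3]]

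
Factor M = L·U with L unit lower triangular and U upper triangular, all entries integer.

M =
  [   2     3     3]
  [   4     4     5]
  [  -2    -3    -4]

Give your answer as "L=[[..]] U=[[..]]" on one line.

L=[[1,0,0],[2,1,0],[-1,0,1]] U=[[2,3,3],[0,-2,-1],[0,0,-1]]

  r1 -= 2·r0 → [0,-2,-1]
  r2 -= -1·r0 → [0,0,-1]
  r2 -= 0·r1 → [0,0,-1]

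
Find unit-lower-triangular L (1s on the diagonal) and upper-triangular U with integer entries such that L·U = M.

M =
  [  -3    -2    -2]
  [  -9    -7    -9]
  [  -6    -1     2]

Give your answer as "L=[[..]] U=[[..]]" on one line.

L=[[1,0,0],[3,1,0],[2,-3,1]] U=[[-3,-2,-2],[0,-1,-3],[0,0,-3]]

  row1 -= 3·row0 → [0,-1,-3]
  row2 -= 2·row0 → [0,3,6]
  row2 -= -3·row1 → [0,0,-3]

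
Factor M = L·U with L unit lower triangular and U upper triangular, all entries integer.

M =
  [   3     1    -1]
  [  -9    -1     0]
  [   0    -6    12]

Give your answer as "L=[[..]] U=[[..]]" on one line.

  r1 -= -3·r0 → [0,2,-3]
  r2 -= 0·r0 → [0,-6,12]
  r2 -= -3·r1 → [0,0,3]

L=[[1,0,0],[-3,1,0],[0,-3,1]] U=[[3,1,-1],[0,2,-3],[0,0,3]]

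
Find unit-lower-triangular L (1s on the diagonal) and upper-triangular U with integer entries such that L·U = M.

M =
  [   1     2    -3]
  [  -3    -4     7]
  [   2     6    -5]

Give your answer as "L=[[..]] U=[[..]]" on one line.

  r1 -= -3·r0 → [0,2,-2]
  r2 -= 2·r0 → [0,2,1]
  r2 -= 1·r1 → [0,0,3]

L=[[1,0,0],[-3,1,0],[2,1,1]] U=[[1,2,-3],[0,2,-2],[0,0,3]]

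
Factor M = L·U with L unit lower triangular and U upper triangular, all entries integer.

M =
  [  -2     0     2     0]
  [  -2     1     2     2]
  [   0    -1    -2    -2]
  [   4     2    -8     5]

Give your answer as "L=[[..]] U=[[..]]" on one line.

L=[[1,0,0,0],[1,1,0,0],[0,-1,1,0],[-2,2,2,1]] U=[[-2,0,2,0],[0,1,0,2],[0,0,-2,0],[0,0,0,1]]

  R1 -= 1·R0 → [0,1,0,2]
  R2 -= 0·R0 → [0,-1,-2,-2]
  R3 -= -2·R0 → [0,2,-4,5]
  R2 -= -1·R1 → [0,0,-2,0]
  R3 -= 2·R1 → [0,0,-4,1]
  R3 -= 2·R2 → [0,0,0,1]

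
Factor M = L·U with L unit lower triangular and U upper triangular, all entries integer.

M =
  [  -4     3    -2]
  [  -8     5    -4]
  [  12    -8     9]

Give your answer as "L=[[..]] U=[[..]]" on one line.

L=[[1,0,0],[2,1,0],[-3,-1,1]] U=[[-4,3,-2],[0,-1,0],[0,0,3]]

  row1 -= 2·row0 → [0,-1,0]
  row2 -= -3·row0 → [0,1,3]
  row2 -= -1·row1 → [0,0,3]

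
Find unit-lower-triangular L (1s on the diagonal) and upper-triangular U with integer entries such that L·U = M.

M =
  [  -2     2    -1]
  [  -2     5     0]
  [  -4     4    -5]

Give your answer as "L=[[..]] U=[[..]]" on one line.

  R1 -= 1·R0 → [0,3,1]
  R2 -= 2·R0 → [0,0,-3]
  R2 -= 0·R1 → [0,0,-3]

L=[[1,0,0],[1,1,0],[2,0,1]] U=[[-2,2,-1],[0,3,1],[0,0,-3]]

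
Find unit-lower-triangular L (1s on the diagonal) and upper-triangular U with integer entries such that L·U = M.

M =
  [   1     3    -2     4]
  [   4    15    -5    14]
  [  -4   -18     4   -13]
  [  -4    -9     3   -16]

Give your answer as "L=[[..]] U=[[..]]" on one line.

  r1 -= 4·r0 → [0,3,3,-2]
  r2 -= -4·r0 → [0,-6,-4,3]
  r3 -= -4·r0 → [0,3,-5,0]
  r2 -= -2·r1 → [0,0,2,-1]
  r3 -= 1·r1 → [0,0,-8,2]
  r3 -= -4·r2 → [0,0,0,-2]

L=[[1,0,0,0],[4,1,0,0],[-4,-2,1,0],[-4,1,-4,1]] U=[[1,3,-2,4],[0,3,3,-2],[0,0,2,-1],[0,0,0,-2]]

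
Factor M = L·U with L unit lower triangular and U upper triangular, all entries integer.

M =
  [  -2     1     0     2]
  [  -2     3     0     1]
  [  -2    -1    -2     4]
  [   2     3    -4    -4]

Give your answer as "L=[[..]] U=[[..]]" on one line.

L=[[1,0,0,0],[1,1,0,0],[1,-1,1,0],[-1,2,2,1]] U=[[-2,1,0,2],[0,2,0,-1],[0,0,-2,1],[0,0,0,-2]]

  row1 -= 1·row0 → [0,2,0,-1]
  row2 -= 1·row0 → [0,-2,-2,2]
  row3 -= -1·row0 → [0,4,-4,-2]
  row2 -= -1·row1 → [0,0,-2,1]
  row3 -= 2·row1 → [0,0,-4,0]
  row3 -= 2·row2 → [0,0,0,-2]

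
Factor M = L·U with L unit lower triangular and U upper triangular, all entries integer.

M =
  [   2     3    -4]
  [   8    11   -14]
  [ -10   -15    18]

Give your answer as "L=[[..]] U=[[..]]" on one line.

  R1 -= 4·R0 → [0,-1,2]
  R2 -= -5·R0 → [0,0,-2]
  R2 -= 0·R1 → [0,0,-2]

L=[[1,0,0],[4,1,0],[-5,0,1]] U=[[2,3,-4],[0,-1,2],[0,0,-2]]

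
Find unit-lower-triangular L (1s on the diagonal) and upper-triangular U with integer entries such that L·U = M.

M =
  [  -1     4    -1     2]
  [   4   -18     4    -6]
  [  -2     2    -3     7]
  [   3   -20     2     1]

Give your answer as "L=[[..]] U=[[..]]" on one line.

  row1 -= -4·row0 → [0,-2,0,2]
  row2 -= 2·row0 → [0,-6,-1,3]
  row3 -= -3·row0 → [0,-8,-1,7]
  row2 -= 3·row1 → [0,0,-1,-3]
  row3 -= 4·row1 → [0,0,-1,-1]
  row3 -= 1·row2 → [0,0,0,2]

L=[[1,0,0,0],[-4,1,0,0],[2,3,1,0],[-3,4,1,1]] U=[[-1,4,-1,2],[0,-2,0,2],[0,0,-1,-3],[0,0,0,2]]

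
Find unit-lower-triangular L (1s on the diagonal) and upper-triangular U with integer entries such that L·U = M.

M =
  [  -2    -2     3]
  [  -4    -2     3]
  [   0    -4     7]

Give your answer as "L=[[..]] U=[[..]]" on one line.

L=[[1,0,0],[2,1,0],[0,-2,1]] U=[[-2,-2,3],[0,2,-3],[0,0,1]]

  r1 -= 2·r0 → [0,2,-3]
  r2 -= 0·r0 → [0,-4,7]
  r2 -= -2·r1 → [0,0,1]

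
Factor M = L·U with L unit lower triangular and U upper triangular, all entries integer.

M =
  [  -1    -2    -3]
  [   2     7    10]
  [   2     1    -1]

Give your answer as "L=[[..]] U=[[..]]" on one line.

  R1 -= -2·R0 → [0,3,4]
  R2 -= -2·R0 → [0,-3,-7]
  R2 -= -1·R1 → [0,0,-3]

L=[[1,0,0],[-2,1,0],[-2,-1,1]] U=[[-1,-2,-3],[0,3,4],[0,0,-3]]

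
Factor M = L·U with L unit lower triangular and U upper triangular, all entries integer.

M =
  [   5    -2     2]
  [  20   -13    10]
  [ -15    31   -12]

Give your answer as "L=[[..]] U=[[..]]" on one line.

L=[[1,0,0],[4,1,0],[-3,-5,1]] U=[[5,-2,2],[0,-5,2],[0,0,4]]

  r1 -= 4·r0 → [0,-5,2]
  r2 -= -3·r0 → [0,25,-6]
  r2 -= -5·r1 → [0,0,4]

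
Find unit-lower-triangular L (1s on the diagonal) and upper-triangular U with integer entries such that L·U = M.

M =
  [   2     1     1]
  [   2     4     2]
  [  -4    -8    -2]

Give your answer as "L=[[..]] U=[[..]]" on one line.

  R1 -= 1·R0 → [0,3,1]
  R2 -= -2·R0 → [0,-6,0]
  R2 -= -2·R1 → [0,0,2]

L=[[1,0,0],[1,1,0],[-2,-2,1]] U=[[2,1,1],[0,3,1],[0,0,2]]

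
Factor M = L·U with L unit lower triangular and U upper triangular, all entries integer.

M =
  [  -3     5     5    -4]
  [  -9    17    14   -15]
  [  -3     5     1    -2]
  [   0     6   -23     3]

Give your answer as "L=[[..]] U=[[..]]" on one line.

L=[[1,0,0,0],[3,1,0,0],[1,0,1,0],[0,3,5,1]] U=[[-3,5,5,-4],[0,2,-1,-3],[0,0,-4,2],[0,0,0,2]]

  row1 -= 3·row0 → [0,2,-1,-3]
  row2 -= 1·row0 → [0,0,-4,2]
  row3 -= 0·row0 → [0,6,-23,3]
  row2 -= 0·row1 → [0,0,-4,2]
  row3 -= 3·row1 → [0,0,-20,12]
  row3 -= 5·row2 → [0,0,0,2]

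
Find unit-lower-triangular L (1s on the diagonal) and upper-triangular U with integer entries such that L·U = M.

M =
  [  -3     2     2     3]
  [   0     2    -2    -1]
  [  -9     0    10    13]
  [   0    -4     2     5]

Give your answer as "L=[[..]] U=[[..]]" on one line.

  R1 -= 0·R0 → [0,2,-2,-1]
  R2 -= 3·R0 → [0,-6,4,4]
  R3 -= 0·R0 → [0,-4,2,5]
  R2 -= -3·R1 → [0,0,-2,1]
  R3 -= -2·R1 → [0,0,-2,3]
  R3 -= 1·R2 → [0,0,0,2]

L=[[1,0,0,0],[0,1,0,0],[3,-3,1,0],[0,-2,1,1]] U=[[-3,2,2,3],[0,2,-2,-1],[0,0,-2,1],[0,0,0,2]]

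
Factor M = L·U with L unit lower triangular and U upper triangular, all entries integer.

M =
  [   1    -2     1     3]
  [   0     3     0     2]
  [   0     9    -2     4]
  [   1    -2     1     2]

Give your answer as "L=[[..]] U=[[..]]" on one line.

  R1 -= 0·R0 → [0,3,0,2]
  R2 -= 0·R0 → [0,9,-2,4]
  R3 -= 1·R0 → [0,0,0,-1]
  R2 -= 3·R1 → [0,0,-2,-2]
  R3 -= 0·R1 → [0,0,0,-1]
  R3 -= 0·R2 → [0,0,0,-1]

L=[[1,0,0,0],[0,1,0,0],[0,3,1,0],[1,0,0,1]] U=[[1,-2,1,3],[0,3,0,2],[0,0,-2,-2],[0,0,0,-1]]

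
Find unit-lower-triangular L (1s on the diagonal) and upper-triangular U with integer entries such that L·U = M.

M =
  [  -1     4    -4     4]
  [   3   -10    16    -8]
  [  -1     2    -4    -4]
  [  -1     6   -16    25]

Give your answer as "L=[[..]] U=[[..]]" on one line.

  row1 -= -3·row0 → [0,2,4,4]
  row2 -= 1·row0 → [0,-2,0,-8]
  row3 -= 1·row0 → [0,2,-12,21]
  row2 -= -1·row1 → [0,0,4,-4]
  row3 -= 1·row1 → [0,0,-16,17]
  row3 -= -4·row2 → [0,0,0,1]

L=[[1,0,0,0],[-3,1,0,0],[1,-1,1,0],[1,1,-4,1]] U=[[-1,4,-4,4],[0,2,4,4],[0,0,4,-4],[0,0,0,1]]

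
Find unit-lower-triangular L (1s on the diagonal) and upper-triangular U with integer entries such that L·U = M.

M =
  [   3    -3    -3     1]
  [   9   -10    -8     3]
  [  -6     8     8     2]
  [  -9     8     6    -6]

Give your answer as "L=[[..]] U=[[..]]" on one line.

  R1 -= 3·R0 → [0,-1,1,0]
  R2 -= -2·R0 → [0,2,2,4]
  R3 -= -3·R0 → [0,-1,-3,-3]
  R2 -= -2·R1 → [0,0,4,4]
  R3 -= 1·R1 → [0,0,-4,-3]
  R3 -= -1·R2 → [0,0,0,1]

L=[[1,0,0,0],[3,1,0,0],[-2,-2,1,0],[-3,1,-1,1]] U=[[3,-3,-3,1],[0,-1,1,0],[0,0,4,4],[0,0,0,1]]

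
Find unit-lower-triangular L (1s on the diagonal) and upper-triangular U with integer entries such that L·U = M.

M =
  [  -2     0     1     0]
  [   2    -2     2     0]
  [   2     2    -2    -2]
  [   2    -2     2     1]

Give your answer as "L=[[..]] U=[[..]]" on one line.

L=[[1,0,0,0],[-1,1,0,0],[-1,-1,1,0],[-1,1,0,1]] U=[[-2,0,1,0],[0,-2,3,0],[0,0,2,-2],[0,0,0,1]]

  row1 -= -1·row0 → [0,-2,3,0]
  row2 -= -1·row0 → [0,2,-1,-2]
  row3 -= -1·row0 → [0,-2,3,1]
  row2 -= -1·row1 → [0,0,2,-2]
  row3 -= 1·row1 → [0,0,0,1]
  row3 -= 0·row2 → [0,0,0,1]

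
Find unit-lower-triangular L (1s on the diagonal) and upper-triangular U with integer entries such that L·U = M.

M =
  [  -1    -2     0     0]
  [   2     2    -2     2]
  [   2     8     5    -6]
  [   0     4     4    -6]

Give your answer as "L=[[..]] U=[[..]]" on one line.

  row1 -= -2·row0 → [0,-2,-2,2]
  row2 -= -2·row0 → [0,4,5,-6]
  row3 -= 0·row0 → [0,4,4,-6]
  row2 -= -2·row1 → [0,0,1,-2]
  row3 -= -2·row1 → [0,0,0,-2]
  row3 -= 0·row2 → [0,0,0,-2]

L=[[1,0,0,0],[-2,1,0,0],[-2,-2,1,0],[0,-2,0,1]] U=[[-1,-2,0,0],[0,-2,-2,2],[0,0,1,-2],[0,0,0,-2]]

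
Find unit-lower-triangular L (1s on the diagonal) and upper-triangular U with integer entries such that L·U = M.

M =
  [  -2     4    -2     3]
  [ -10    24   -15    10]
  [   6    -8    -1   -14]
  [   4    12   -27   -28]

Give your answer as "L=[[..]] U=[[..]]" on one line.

L=[[1,0,0,0],[5,1,0,0],[-3,1,1,0],[-2,5,3,1]] U=[[-2,4,-2,3],[0,4,-5,-5],[0,0,-2,0],[0,0,0,3]]

  row1 -= 5·row0 → [0,4,-5,-5]
  row2 -= -3·row0 → [0,4,-7,-5]
  row3 -= -2·row0 → [0,20,-31,-22]
  row2 -= 1·row1 → [0,0,-2,0]
  row3 -= 5·row1 → [0,0,-6,3]
  row3 -= 3·row2 → [0,0,0,3]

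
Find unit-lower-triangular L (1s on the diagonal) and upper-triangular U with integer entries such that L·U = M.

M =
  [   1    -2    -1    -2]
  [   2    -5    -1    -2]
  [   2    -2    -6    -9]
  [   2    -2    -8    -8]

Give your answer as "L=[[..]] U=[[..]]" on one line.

  R1 -= 2·R0 → [0,-1,1,2]
  R2 -= 2·R0 → [0,2,-4,-5]
  R3 -= 2·R0 → [0,2,-6,-4]
  R2 -= -2·R1 → [0,0,-2,-1]
  R3 -= -2·R1 → [0,0,-4,0]
  R3 -= 2·R2 → [0,0,0,2]

L=[[1,0,0,0],[2,1,0,0],[2,-2,1,0],[2,-2,2,1]] U=[[1,-2,-1,-2],[0,-1,1,2],[0,0,-2,-1],[0,0,0,2]]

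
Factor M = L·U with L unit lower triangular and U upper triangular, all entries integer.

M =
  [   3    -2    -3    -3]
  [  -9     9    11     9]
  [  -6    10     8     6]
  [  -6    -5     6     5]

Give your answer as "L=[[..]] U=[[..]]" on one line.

  row1 -= -3·row0 → [0,3,2,0]
  row2 -= -2·row0 → [0,6,2,0]
  row3 -= -2·row0 → [0,-9,0,-1]
  row2 -= 2·row1 → [0,0,-2,0]
  row3 -= -3·row1 → [0,0,6,-1]
  row3 -= -3·row2 → [0,0,0,-1]

L=[[1,0,0,0],[-3,1,0,0],[-2,2,1,0],[-2,-3,-3,1]] U=[[3,-2,-3,-3],[0,3,2,0],[0,0,-2,0],[0,0,0,-1]]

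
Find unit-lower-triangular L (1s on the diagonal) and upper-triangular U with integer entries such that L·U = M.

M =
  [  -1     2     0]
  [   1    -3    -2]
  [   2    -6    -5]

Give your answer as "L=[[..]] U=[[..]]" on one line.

L=[[1,0,0],[-1,1,0],[-2,2,1]] U=[[-1,2,0],[0,-1,-2],[0,0,-1]]

  row1 -= -1·row0 → [0,-1,-2]
  row2 -= -2·row0 → [0,-2,-5]
  row2 -= 2·row1 → [0,0,-1]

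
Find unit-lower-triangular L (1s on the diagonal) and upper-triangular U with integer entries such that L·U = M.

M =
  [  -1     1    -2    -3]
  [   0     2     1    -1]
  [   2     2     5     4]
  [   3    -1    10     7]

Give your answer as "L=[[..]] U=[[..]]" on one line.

  r1 -= 0·r0 → [0,2,1,-1]
  r2 -= -2·r0 → [0,4,1,-2]
  r3 -= -3·r0 → [0,2,4,-2]
  r2 -= 2·r1 → [0,0,-1,0]
  r3 -= 1·r1 → [0,0,3,-1]
  r3 -= -3·r2 → [0,0,0,-1]

L=[[1,0,0,0],[0,1,0,0],[-2,2,1,0],[-3,1,-3,1]] U=[[-1,1,-2,-3],[0,2,1,-1],[0,0,-1,0],[0,0,0,-1]]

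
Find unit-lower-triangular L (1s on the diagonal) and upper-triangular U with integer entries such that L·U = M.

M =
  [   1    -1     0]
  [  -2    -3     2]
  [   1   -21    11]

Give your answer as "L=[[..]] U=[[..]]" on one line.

L=[[1,0,0],[-2,1,0],[1,4,1]] U=[[1,-1,0],[0,-5,2],[0,0,3]]

  r1 -= -2·r0 → [0,-5,2]
  r2 -= 1·r0 → [0,-20,11]
  r2 -= 4·r1 → [0,0,3]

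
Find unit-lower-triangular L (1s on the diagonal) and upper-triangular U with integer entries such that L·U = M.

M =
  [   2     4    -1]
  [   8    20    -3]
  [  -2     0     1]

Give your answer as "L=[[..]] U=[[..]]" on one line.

L=[[1,0,0],[4,1,0],[-1,1,1]] U=[[2,4,-1],[0,4,1],[0,0,-1]]

  R1 -= 4·R0 → [0,4,1]
  R2 -= -1·R0 → [0,4,0]
  R2 -= 1·R1 → [0,0,-1]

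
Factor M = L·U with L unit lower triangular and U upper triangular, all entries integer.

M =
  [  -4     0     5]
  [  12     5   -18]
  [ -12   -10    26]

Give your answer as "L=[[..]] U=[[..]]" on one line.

L=[[1,0,0],[-3,1,0],[3,-2,1]] U=[[-4,0,5],[0,5,-3],[0,0,5]]

  r1 -= -3·r0 → [0,5,-3]
  r2 -= 3·r0 → [0,-10,11]
  r2 -= -2·r1 → [0,0,5]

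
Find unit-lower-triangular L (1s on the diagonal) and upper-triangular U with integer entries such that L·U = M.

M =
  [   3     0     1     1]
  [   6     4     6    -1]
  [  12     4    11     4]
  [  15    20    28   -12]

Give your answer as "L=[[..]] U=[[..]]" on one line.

  r1 -= 2·r0 → [0,4,4,-3]
  r2 -= 4·r0 → [0,4,7,0]
  r3 -= 5·r0 → [0,20,23,-17]
  r2 -= 1·r1 → [0,0,3,3]
  r3 -= 5·r1 → [0,0,3,-2]
  r3 -= 1·r2 → [0,0,0,-5]

L=[[1,0,0,0],[2,1,0,0],[4,1,1,0],[5,5,1,1]] U=[[3,0,1,1],[0,4,4,-3],[0,0,3,3],[0,0,0,-5]]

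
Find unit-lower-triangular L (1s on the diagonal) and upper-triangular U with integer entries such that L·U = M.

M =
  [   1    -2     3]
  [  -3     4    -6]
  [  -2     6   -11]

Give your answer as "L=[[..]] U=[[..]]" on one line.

  row1 -= -3·row0 → [0,-2,3]
  row2 -= -2·row0 → [0,2,-5]
  row2 -= -1·row1 → [0,0,-2]

L=[[1,0,0],[-3,1,0],[-2,-1,1]] U=[[1,-2,3],[0,-2,3],[0,0,-2]]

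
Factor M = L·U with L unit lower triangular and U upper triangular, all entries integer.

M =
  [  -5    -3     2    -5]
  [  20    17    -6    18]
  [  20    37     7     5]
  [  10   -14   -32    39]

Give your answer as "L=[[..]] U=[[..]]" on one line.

  r1 -= -4·r0 → [0,5,2,-2]
  r2 -= -4·r0 → [0,25,15,-15]
  r3 -= -2·r0 → [0,-20,-28,29]
  r2 -= 5·r1 → [0,0,5,-5]
  r3 -= -4·r1 → [0,0,-20,21]
  r3 -= -4·r2 → [0,0,0,1]

L=[[1,0,0,0],[-4,1,0,0],[-4,5,1,0],[-2,-4,-4,1]] U=[[-5,-3,2,-5],[0,5,2,-2],[0,0,5,-5],[0,0,0,1]]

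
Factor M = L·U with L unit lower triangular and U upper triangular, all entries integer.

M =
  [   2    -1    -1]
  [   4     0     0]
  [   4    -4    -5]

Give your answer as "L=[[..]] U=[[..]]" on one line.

  R1 -= 2·R0 → [0,2,2]
  R2 -= 2·R0 → [0,-2,-3]
  R2 -= -1·R1 → [0,0,-1]

L=[[1,0,0],[2,1,0],[2,-1,1]] U=[[2,-1,-1],[0,2,2],[0,0,-1]]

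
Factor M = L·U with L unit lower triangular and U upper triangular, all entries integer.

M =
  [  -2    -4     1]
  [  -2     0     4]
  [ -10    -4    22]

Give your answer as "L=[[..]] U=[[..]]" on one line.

  row1 -= 1·row0 → [0,4,3]
  row2 -= 5·row0 → [0,16,17]
  row2 -= 4·row1 → [0,0,5]

L=[[1,0,0],[1,1,0],[5,4,1]] U=[[-2,-4,1],[0,4,3],[0,0,5]]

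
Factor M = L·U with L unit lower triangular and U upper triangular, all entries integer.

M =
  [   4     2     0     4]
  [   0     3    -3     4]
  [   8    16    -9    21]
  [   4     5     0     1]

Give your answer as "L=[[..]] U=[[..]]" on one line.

  r1 -= 0·r0 → [0,3,-3,4]
  r2 -= 2·r0 → [0,12,-9,13]
  r3 -= 1·r0 → [0,3,0,-3]
  r2 -= 4·r1 → [0,0,3,-3]
  r3 -= 1·r1 → [0,0,3,-7]
  r3 -= 1·r2 → [0,0,0,-4]

L=[[1,0,0,0],[0,1,0,0],[2,4,1,0],[1,1,1,1]] U=[[4,2,0,4],[0,3,-3,4],[0,0,3,-3],[0,0,0,-4]]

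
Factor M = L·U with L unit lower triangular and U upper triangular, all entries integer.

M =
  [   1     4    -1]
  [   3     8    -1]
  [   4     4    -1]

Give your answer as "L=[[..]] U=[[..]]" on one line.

L=[[1,0,0],[3,1,0],[4,3,1]] U=[[1,4,-1],[0,-4,2],[0,0,-3]]

  row1 -= 3·row0 → [0,-4,2]
  row2 -= 4·row0 → [0,-12,3]
  row2 -= 3·row1 → [0,0,-3]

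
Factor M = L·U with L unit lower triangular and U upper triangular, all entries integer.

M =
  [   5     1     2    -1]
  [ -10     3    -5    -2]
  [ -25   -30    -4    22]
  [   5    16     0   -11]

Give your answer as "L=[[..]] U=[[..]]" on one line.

L=[[1,0,0,0],[-2,1,0,0],[-5,-5,1,0],[1,3,1,1]] U=[[5,1,2,-1],[0,5,-1,-4],[0,0,1,-3],[0,0,0,5]]

  r1 -= -2·r0 → [0,5,-1,-4]
  r2 -= -5·r0 → [0,-25,6,17]
  r3 -= 1·r0 → [0,15,-2,-10]
  r2 -= -5·r1 → [0,0,1,-3]
  r3 -= 3·r1 → [0,0,1,2]
  r3 -= 1·r2 → [0,0,0,5]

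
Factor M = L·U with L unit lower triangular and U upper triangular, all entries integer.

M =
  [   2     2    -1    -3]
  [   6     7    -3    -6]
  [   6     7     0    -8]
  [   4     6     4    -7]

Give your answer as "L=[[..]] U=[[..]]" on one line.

L=[[1,0,0,0],[3,1,0,0],[3,1,1,0],[2,2,2,1]] U=[[2,2,-1,-3],[0,1,0,3],[0,0,3,-2],[0,0,0,-3]]

  R1 -= 3·R0 → [0,1,0,3]
  R2 -= 3·R0 → [0,1,3,1]
  R3 -= 2·R0 → [0,2,6,-1]
  R2 -= 1·R1 → [0,0,3,-2]
  R3 -= 2·R1 → [0,0,6,-7]
  R3 -= 2·R2 → [0,0,0,-3]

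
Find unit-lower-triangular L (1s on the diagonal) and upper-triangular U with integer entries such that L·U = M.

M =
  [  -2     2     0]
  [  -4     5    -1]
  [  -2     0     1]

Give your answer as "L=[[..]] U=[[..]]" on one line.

  R1 -= 2·R0 → [0,1,-1]
  R2 -= 1·R0 → [0,-2,1]
  R2 -= -2·R1 → [0,0,-1]

L=[[1,0,0],[2,1,0],[1,-2,1]] U=[[-2,2,0],[0,1,-1],[0,0,-1]]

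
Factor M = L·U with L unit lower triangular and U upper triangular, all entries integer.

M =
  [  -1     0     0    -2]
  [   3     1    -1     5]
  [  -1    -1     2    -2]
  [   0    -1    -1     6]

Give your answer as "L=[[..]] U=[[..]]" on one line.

L=[[1,0,0,0],[-3,1,0,0],[1,-1,1,0],[0,-1,-2,1]] U=[[-1,0,0,-2],[0,1,-1,-1],[0,0,1,-1],[0,0,0,3]]

  R1 -= -3·R0 → [0,1,-1,-1]
  R2 -= 1·R0 → [0,-1,2,0]
  R3 -= 0·R0 → [0,-1,-1,6]
  R2 -= -1·R1 → [0,0,1,-1]
  R3 -= -1·R1 → [0,0,-2,5]
  R3 -= -2·R2 → [0,0,0,3]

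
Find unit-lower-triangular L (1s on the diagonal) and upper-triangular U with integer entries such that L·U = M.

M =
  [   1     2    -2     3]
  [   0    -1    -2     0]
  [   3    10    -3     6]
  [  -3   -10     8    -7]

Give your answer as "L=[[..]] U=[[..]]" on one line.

  r1 -= 0·r0 → [0,-1,-2,0]
  r2 -= 3·r0 → [0,4,3,-3]
  r3 -= -3·r0 → [0,-4,2,2]
  r2 -= -4·r1 → [0,0,-5,-3]
  r3 -= 4·r1 → [0,0,10,2]
  r3 -= -2·r2 → [0,0,0,-4]

L=[[1,0,0,0],[0,1,0,0],[3,-4,1,0],[-3,4,-2,1]] U=[[1,2,-2,3],[0,-1,-2,0],[0,0,-5,-3],[0,0,0,-4]]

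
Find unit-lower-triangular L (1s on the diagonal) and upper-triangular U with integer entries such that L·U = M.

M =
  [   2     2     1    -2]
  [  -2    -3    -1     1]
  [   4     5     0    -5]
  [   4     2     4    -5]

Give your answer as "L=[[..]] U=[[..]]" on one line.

L=[[1,0,0,0],[-1,1,0,0],[2,-1,1,0],[2,2,-1,1]] U=[[2,2,1,-2],[0,-1,0,-1],[0,0,-2,-2],[0,0,0,-1]]

  R1 -= -1·R0 → [0,-1,0,-1]
  R2 -= 2·R0 → [0,1,-2,-1]
  R3 -= 2·R0 → [0,-2,2,-1]
  R2 -= -1·R1 → [0,0,-2,-2]
  R3 -= 2·R1 → [0,0,2,1]
  R3 -= -1·R2 → [0,0,0,-1]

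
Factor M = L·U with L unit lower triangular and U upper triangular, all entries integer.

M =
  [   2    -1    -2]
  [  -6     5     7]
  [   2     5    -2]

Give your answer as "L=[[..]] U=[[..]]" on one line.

  row1 -= -3·row0 → [0,2,1]
  row2 -= 1·row0 → [0,6,0]
  row2 -= 3·row1 → [0,0,-3]

L=[[1,0,0],[-3,1,0],[1,3,1]] U=[[2,-1,-2],[0,2,1],[0,0,-3]]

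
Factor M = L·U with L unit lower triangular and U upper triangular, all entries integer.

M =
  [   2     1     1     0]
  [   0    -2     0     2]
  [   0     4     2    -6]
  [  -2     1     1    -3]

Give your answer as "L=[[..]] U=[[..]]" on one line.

L=[[1,0,0,0],[0,1,0,0],[0,-2,1,0],[-1,-1,1,1]] U=[[2,1,1,0],[0,-2,0,2],[0,0,2,-2],[0,0,0,1]]

  r1 -= 0·r0 → [0,-2,0,2]
  r2 -= 0·r0 → [0,4,2,-6]
  r3 -= -1·r0 → [0,2,2,-3]
  r2 -= -2·r1 → [0,0,2,-2]
  r3 -= -1·r1 → [0,0,2,-1]
  r3 -= 1·r2 → [0,0,0,1]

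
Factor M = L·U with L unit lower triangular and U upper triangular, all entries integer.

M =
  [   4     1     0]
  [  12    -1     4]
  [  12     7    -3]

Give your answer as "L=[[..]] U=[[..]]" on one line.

  r1 -= 3·r0 → [0,-4,4]
  r2 -= 3·r0 → [0,4,-3]
  r2 -= -1·r1 → [0,0,1]

L=[[1,0,0],[3,1,0],[3,-1,1]] U=[[4,1,0],[0,-4,4],[0,0,1]]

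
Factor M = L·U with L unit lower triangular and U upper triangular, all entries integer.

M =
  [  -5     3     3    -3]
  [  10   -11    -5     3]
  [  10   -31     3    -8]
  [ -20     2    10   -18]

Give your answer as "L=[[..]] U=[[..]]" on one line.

  r1 -= -2·r0 → [0,-5,1,-3]
  r2 -= -2·r0 → [0,-25,9,-14]
  r3 -= 4·r0 → [0,-10,-2,-6]
  r2 -= 5·r1 → [0,0,4,1]
  r3 -= 2·r1 → [0,0,-4,0]
  r3 -= -1·r2 → [0,0,0,1]

L=[[1,0,0,0],[-2,1,0,0],[-2,5,1,0],[4,2,-1,1]] U=[[-5,3,3,-3],[0,-5,1,-3],[0,0,4,1],[0,0,0,1]]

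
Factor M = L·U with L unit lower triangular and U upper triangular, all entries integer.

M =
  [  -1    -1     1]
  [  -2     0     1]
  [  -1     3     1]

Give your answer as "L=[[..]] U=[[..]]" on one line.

  r1 -= 2·r0 → [0,2,-1]
  r2 -= 1·r0 → [0,4,0]
  r2 -= 2·r1 → [0,0,2]

L=[[1,0,0],[2,1,0],[1,2,1]] U=[[-1,-1,1],[0,2,-1],[0,0,2]]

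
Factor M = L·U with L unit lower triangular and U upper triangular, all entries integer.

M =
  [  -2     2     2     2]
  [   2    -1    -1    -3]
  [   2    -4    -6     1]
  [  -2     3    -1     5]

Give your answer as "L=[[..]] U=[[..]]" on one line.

  R1 -= -1·R0 → [0,1,1,-1]
  R2 -= -1·R0 → [0,-2,-4,3]
  R3 -= 1·R0 → [0,1,-3,3]
  R2 -= -2·R1 → [0,0,-2,1]
  R3 -= 1·R1 → [0,0,-4,4]
  R3 -= 2·R2 → [0,0,0,2]

L=[[1,0,0,0],[-1,1,0,0],[-1,-2,1,0],[1,1,2,1]] U=[[-2,2,2,2],[0,1,1,-1],[0,0,-2,1],[0,0,0,2]]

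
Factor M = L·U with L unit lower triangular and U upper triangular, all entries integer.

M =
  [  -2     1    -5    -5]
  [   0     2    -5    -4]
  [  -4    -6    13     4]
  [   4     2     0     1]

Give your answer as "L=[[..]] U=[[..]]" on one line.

  R1 -= 0·R0 → [0,2,-5,-4]
  R2 -= 2·R0 → [0,-8,23,14]
  R3 -= -2·R0 → [0,4,-10,-9]
  R2 -= -4·R1 → [0,0,3,-2]
  R3 -= 2·R1 → [0,0,0,-1]
  R3 -= 0·R2 → [0,0,0,-1]

L=[[1,0,0,0],[0,1,0,0],[2,-4,1,0],[-2,2,0,1]] U=[[-2,1,-5,-5],[0,2,-5,-4],[0,0,3,-2],[0,0,0,-1]]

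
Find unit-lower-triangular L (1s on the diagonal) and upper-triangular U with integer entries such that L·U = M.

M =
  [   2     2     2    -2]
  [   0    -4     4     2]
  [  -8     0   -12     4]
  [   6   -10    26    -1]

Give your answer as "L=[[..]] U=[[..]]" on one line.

L=[[1,0,0,0],[0,1,0,0],[-4,-2,1,0],[3,4,1,1]] U=[[2,2,2,-2],[0,-4,4,2],[0,0,4,0],[0,0,0,-3]]

  r1 -= 0·r0 → [0,-4,4,2]
  r2 -= -4·r0 → [0,8,-4,-4]
  r3 -= 3·r0 → [0,-16,20,5]
  r2 -= -2·r1 → [0,0,4,0]
  r3 -= 4·r1 → [0,0,4,-3]
  r3 -= 1·r2 → [0,0,0,-3]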